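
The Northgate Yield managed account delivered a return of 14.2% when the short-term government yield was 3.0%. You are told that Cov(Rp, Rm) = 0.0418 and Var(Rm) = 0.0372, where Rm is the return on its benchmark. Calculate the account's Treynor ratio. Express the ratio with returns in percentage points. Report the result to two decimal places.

β = Cov / Var = 0.0418 / 0.0372 = 1.1237
Treynor = (Rp − Rf) / β = (14.2% − 3.0%) / 1.1237 = 11.20 / 1.1237 = 9.9671

9.97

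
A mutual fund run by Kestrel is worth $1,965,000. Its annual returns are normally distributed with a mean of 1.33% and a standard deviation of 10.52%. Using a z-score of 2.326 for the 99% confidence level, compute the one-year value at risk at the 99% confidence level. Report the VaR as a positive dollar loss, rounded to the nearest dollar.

Return at the 99% tail: μ − z·σ = 1.33% − 2.326 × 10.52% = 1.33 − 24.46952 = -23.13952%
VaR = −(-23.13952%) × $1,965,000 = 23.13952% × $1,965,000 = $454,692

$454,692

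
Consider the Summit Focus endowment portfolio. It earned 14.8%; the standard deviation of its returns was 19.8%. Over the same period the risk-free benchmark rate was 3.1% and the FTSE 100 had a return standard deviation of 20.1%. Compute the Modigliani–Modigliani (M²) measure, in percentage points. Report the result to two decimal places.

14.98

Sharpe = (Rp − Rf) / σp = (14.8% − 3.1%) / 19.8% = 0.5909
M² = Rf + Sharpe × σm = 3.1% + 0.5909 × 20.1% = 14.9771%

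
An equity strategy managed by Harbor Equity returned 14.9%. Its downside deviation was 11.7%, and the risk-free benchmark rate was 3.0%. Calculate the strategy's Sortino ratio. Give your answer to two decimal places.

1.02

Sortino = (Rp − Rf) / σd = (14.9% − 3.0%) / 11.7% = 11.90% / 11.7% = 1.0171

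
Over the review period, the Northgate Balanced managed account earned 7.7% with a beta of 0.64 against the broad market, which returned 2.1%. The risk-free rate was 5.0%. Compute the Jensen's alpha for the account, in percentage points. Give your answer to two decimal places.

CAPM expected return = Rf + β(Rm − Rf) = 5.0% + 0.64 × (2.1% − 5.0%) = 5 + 0.64 × -2.90 = 3.1440%
Jensen's α = Rp − E[R] = 7.7% − 3.1440% = 4.5560

4.56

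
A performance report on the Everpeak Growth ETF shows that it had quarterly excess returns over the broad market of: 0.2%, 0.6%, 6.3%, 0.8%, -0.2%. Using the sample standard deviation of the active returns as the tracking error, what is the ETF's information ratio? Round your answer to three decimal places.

0.573

Mean return r̄ = 7.70 / 5 = 1.5400%
Σ(r − r̄)² = (0.2 − 1.5400)² + (0.6 − 1.5400)² + (6.3 − 1.5400)² + … = 28.9120
sample σ = √(28.9120 / 4) = √7.2280 = 2.6885%
IR = r̄ / tracking error = 1.5400 / 2.6885 = 0.5728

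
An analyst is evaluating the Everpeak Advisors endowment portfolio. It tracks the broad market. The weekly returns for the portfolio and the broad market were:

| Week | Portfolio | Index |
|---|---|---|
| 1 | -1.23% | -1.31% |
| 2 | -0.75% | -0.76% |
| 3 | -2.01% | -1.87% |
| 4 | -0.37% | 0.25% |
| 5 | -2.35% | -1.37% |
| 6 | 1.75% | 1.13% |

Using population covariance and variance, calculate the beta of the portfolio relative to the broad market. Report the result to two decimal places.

r̄p = -0.8267%,  r̄m = -0.6550%
Cov = Σ(rp − r̄p)(rm − r̄m) / 6 = 1.2993
Var(rm) = Σ(rm − r̄m)² / 6 = 1.0721
β = Cov / Var = 1.2993 / 1.0721 = 1.2119

1.21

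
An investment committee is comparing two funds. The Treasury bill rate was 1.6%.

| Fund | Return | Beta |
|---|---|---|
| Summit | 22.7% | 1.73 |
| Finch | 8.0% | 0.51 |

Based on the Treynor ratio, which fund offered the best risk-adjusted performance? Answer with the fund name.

Summit: Treynor = (22.7% − 1.6%) / 1.73 = 12.197
Finch: Treynor = (8.0% − 1.6%) / 0.51 = 12.549
Highest: Finch (12.549).

Finch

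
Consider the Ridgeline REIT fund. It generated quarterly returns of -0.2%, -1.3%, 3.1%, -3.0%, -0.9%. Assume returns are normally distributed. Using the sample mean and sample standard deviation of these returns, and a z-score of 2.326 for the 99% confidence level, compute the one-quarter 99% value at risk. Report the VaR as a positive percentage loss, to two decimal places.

5.67

r̄ = (-0.2 − 1.3 + 3.1 − 3 − 0.9) / 5 = -0.4600%
Σ(r − r̄)² = (-0.2 − (-0.4600))² + (-1.3 − (-0.4600))² + (3.1 − (-0.4600))² + … = 20.0920
sample σ = √(20.0920 / 4) = √5.0230 = 2.2412%
VaR = −(r̄ − z·σ) = −(-0.4600 − 2.326 × 2.2412) = −(-5.6730) = 5.6730%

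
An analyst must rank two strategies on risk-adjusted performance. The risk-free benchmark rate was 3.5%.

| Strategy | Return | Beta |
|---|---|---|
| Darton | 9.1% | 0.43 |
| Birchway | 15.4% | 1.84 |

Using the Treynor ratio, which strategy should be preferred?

Darton

Darton: Treynor = (9.1% − 3.5%) / 0.43 = 13.023
Birchway: Treynor = (15.4% − 3.5%) / 1.84 = 6.467
Highest: Darton (13.023).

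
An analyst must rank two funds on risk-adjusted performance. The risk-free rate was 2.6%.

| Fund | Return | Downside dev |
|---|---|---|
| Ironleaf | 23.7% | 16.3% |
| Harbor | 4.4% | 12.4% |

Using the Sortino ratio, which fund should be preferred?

Ironleaf: Sortino ratio = (23.7% − 2.6%) / 16.3% = 1.294
Harbor: Sortino ratio = (4.4% − 2.6%) / 12.4% = 0.145
Highest: Ironleaf (1.294).

Ironleaf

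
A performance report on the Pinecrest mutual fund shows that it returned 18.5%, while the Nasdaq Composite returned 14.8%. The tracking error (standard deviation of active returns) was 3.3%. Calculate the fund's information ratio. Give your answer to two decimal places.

IR = (Rp − Rb) / TE = (18.5% − 14.8%) / 3.3% = 3.70% / 3.3% = 1.1212

1.12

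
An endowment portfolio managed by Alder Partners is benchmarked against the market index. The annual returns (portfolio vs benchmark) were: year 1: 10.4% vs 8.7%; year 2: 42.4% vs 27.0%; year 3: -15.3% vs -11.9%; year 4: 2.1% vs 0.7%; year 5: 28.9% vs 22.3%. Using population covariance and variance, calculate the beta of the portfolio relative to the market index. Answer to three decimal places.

1.414

r̄p = 13.7000%,  r̄m = 9.3600%
Cov = Σ(rp − r̄p)(rm − r̄m) / 5 = 284.4260
Var(rm) = Σ(rm − r̄m)² / 5 = 201.2064
β = Cov / Var = 284.4260 / 201.2064 = 1.4136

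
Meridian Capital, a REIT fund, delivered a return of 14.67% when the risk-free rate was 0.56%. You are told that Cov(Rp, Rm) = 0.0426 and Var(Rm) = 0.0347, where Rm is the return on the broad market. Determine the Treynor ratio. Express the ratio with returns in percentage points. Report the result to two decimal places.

11.49

β = Cov / Var = 0.0426 / 0.0347 = 1.2277
Treynor = (Rp − Rf) / β = (14.67% − 0.56%) / 1.2277 = 14.11 / 1.2277 = 11.4930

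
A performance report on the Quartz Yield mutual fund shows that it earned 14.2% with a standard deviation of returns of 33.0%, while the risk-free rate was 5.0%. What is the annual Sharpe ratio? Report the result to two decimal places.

Sharpe = (Rp − Rf) / σp = (14.2% − 5.0%) / 33.0% = 9.20% / 33.0% = 0.2788

0.28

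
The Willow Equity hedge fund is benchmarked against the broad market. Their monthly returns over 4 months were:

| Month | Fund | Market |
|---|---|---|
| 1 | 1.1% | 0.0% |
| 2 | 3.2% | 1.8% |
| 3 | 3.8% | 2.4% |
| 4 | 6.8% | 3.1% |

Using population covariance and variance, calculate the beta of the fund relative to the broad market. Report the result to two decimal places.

1.66

r̄p = 3.7250%,  r̄m = 1.8250%
Cov = Σ(rp − r̄p)(rm − r̄m) / 4 = 2.1919
Var(rm) = Σ(rm − r̄m)² / 4 = 1.3219
β = Cov / Var = 2.1919 / 1.3219 = 1.6581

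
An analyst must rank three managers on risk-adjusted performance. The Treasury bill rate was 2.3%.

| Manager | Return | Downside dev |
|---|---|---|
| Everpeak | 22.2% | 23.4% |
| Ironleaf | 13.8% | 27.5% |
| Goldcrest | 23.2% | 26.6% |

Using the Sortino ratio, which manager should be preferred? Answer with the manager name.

Everpeak

Everpeak: Sortino ratio = (22.2% − 2.3%) / 23.4% = 0.850
Ironleaf: Sortino ratio = (13.8% − 2.3%) / 27.5% = 0.418
Goldcrest: Sortino ratio = (23.2% − 2.3%) / 26.6% = 0.786
Highest: Everpeak (0.850).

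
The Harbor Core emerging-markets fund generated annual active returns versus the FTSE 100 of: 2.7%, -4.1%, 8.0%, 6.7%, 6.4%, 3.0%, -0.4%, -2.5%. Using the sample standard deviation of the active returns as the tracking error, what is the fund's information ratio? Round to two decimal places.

0.55

Mean return r̄ = 19.80 / 8 = 2.4750%
Σ(r − r̄)² = (2.7 − 2.4750)² + (-4.1 − 2.4750)² + (8 − 2.4750)² + … = 140.3550
sample σ = √(140.3550 / 7) = √20.0507 = 4.4778%
IR = r̄ / tracking error = 2.4750 / 4.4778 = 0.5527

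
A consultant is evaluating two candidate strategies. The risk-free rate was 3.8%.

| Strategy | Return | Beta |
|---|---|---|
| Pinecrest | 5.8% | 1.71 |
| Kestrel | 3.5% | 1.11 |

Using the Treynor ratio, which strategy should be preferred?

Pinecrest

Pinecrest: Treynor = (5.8% − 3.8%) / 1.71 = 1.170
Kestrel: Treynor = (3.5% − 3.8%) / 1.11 = -0.270
Highest: Pinecrest (1.170).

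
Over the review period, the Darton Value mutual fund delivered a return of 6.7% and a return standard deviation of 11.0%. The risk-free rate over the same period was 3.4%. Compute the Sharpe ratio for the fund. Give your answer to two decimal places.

0.30

Sharpe = (Rp − Rf) / σp = (6.7% − 3.4%) / 11.0% = 3.30% / 11.0% = 0.3000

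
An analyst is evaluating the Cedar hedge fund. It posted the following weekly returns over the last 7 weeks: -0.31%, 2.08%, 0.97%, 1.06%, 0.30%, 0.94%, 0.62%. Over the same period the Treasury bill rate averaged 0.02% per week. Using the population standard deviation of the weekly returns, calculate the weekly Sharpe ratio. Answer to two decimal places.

Mean return μ = 5.660 / 7 = 0.8086%
Population std dev = √[3.2685 / 7] = 0.6833%
Sharpe = (μ − rf) / σ = (0.8086 − 0.02) / 0.6833 = 0.7886 / 0.6833 = 1.1541

1.15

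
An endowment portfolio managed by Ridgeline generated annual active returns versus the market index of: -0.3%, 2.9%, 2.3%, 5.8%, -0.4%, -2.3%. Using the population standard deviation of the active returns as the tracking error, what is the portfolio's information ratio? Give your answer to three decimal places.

0.503

r̄ = (-0.3 + 2.9 + 2.3 + 5.8 − 0.4 − 2.3) / 6 = 1.3333%
Population σ = √[Σ(r − r̄)² / 6] = √[42.2133 / 6] = √7.0356 = 2.6525%
IR = r̄ / tracking error = 1.3333 / 2.6525 = 0.5027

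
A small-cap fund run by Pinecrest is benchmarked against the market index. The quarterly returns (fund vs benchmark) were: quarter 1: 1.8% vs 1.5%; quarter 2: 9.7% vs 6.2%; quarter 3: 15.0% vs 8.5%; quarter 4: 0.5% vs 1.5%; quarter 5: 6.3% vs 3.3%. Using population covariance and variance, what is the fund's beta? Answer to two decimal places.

r̄p = 6.6600%,  r̄m = 4.2000%
Cov = Σ(rp − r̄p)(rm − r̄m) / 5 = 14.4040
Var(rm) = Σ(rm − r̄m)² / 5 = 7.5760
β = Cov / Var = 14.4040 / 7.5760 = 1.9013

1.90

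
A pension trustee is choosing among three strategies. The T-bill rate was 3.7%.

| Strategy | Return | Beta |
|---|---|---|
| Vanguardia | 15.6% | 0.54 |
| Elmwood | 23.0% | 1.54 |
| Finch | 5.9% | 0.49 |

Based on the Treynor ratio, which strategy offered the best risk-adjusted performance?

Vanguardia: Treynor = (15.6% − 3.7%) / 0.54 = 22.037
Elmwood: Treynor = (23.0% − 3.7%) / 1.54 = 12.532
Finch: Treynor = (5.9% − 3.7%) / 0.49 = 4.490
Highest: Vanguardia (22.037).

Vanguardia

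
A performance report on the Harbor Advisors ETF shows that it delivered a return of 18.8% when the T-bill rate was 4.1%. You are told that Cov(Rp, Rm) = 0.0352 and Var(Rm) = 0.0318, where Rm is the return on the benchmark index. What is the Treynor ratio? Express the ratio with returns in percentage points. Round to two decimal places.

13.28

β = Cov / Var = 0.0352 / 0.0318 = 1.1069
Treynor = (Rp − Rf) / β = (18.8% − 4.1%) / 1.1069 = 14.70 / 1.1069 = 13.2803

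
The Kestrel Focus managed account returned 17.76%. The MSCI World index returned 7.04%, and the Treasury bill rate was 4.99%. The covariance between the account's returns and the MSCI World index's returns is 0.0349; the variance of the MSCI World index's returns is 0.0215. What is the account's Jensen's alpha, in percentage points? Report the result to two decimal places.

β = Cov / Var = 0.0349 / 0.0215 = 1.6233
E[R] = Rf + β(Rm − Rf) = 4.99% + 1.6233 × (7.04% − 4.99%) = 8.3178%
α = Rp − E[R] = 17.76% − 8.3178% = 9.4422

9.44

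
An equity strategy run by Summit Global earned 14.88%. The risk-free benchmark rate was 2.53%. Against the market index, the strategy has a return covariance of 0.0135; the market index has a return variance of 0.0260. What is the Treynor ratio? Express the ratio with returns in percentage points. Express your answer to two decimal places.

23.79

β = Cov / Var = 0.0135 / 0.0260 = 0.5192
Treynor = (Rp − Rf) / β = (14.88% − 2.53%) / 0.5192 = 12.35 / 0.5192 = 23.7866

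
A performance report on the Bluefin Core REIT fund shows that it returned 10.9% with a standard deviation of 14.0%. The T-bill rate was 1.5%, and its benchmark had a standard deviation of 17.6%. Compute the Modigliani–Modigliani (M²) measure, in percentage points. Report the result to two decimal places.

Sharpe = (Rp − Rf) / σp = (10.9% − 1.5%) / 14.0% = 0.6714
M² = Rf + Sharpe × σm = 1.5% + 0.6714 × 17.6% = 13.3166%

13.32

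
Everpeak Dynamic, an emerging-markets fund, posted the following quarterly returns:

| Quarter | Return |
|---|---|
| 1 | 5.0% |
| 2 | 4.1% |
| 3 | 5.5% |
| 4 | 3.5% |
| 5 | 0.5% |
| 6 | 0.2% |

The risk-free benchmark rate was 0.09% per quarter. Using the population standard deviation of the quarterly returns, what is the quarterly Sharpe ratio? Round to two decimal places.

1.47

Mean return r̄ = 18.80 / 6 = 3.1333%
Population std dev = √[25.6933 / 6] = 2.0694%
Sharpe = (r̄ − rf) / σ = (3.1333 − 0.09) / 2.0694 = 3.0433 / 2.0694 = 1.4706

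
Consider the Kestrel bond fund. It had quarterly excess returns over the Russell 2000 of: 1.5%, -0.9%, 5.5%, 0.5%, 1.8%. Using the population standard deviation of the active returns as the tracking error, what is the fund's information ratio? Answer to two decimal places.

r̄ = (1.5 − 0.9 + 5.5 + 0.5 + 1.8) / 5 = 1.6800%
Σ(r − r̄)² = (1.5 − 1.6800)² + (-0.9 − 1.6800)² + (5.5 − 1.6800)² + … = 22.6880
σ = √[22.6880 / 5] = 2.1302%
IR = r̄ / tracking error = 1.6800 / 2.1302 = 0.7887

0.79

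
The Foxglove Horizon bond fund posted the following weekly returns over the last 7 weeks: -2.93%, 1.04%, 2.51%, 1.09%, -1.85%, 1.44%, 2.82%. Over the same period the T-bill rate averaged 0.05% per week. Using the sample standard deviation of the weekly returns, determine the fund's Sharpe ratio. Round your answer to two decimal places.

0.25

r̄ = (-2.93 + 1.04 + 2.51 + 1.09 − 1.85 + 1.44 + 2.82) / 7 = 0.5886%
Σ(r − r̄)² = 28.1783; sample σ = √(28.1783/6) = 2.1671%
Sharpe = (r̄ − rf) / σ = (0.5886 − 0.05) / 2.1671 = 0.5386 / 2.1671 = 0.2485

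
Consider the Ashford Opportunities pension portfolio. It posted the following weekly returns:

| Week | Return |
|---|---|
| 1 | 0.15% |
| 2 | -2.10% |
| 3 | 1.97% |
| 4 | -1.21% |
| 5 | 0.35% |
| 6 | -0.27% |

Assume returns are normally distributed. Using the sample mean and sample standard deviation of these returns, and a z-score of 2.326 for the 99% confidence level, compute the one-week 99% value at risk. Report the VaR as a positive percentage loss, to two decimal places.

3.44

r̄ = (0.15 − 2.1 + 1.97 − 1.21 + 0.35 − 0.27) / 6 = -0.1850%
Σ(r − r̄)² = (0.15 − (-0.1850))² + (-2.1 − (-0.1850))² + … = 9.7676
σ = √[9.7676 / 5] = 1.3977%
VaR = −(r̄ − z·σ) = −(-0.1850 − 2.326 × 1.3977) = −(-3.4361) = 3.4361%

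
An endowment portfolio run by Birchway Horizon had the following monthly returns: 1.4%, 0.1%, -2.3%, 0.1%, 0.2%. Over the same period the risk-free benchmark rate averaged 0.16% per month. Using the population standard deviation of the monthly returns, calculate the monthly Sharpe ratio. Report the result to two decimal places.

Mean return r̄ = -0.50 / 5 = -0.1000%
Population σ = √[Σ(r − r̄)² / 5] = √[7.2600 / 5] = √1.4520 = 1.2050%
Sharpe = (r̄ − rf) / σ = (-0.1000 − 0.16) / 1.2050 = -0.2600 / 1.2050 = -0.2158

-0.22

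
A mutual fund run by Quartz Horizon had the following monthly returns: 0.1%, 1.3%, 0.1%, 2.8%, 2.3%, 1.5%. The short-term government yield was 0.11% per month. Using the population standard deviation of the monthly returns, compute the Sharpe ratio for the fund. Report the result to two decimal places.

1.22

r̄ = (0.1 + 1.3 + 0.1 + 2.8 + 2.3 + 1.5) / 6 = 1.3500%
Population σ = √[Σ(r − r̄)² / 6] = √[6.1550 / 6] = √1.0258 = 1.0128%
Sharpe = (r̄ − rf) / σ = (1.3500 − 0.11) / 1.0128 = 1.2400 / 1.0128 = 1.2243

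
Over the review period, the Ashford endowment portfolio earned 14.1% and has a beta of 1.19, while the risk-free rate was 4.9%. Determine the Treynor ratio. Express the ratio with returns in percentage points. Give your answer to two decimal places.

Treynor = (Rp − Rf) / β = (14.1% − 4.9%) / 1.19 = 9.20 / 1.19 = 7.7311

7.73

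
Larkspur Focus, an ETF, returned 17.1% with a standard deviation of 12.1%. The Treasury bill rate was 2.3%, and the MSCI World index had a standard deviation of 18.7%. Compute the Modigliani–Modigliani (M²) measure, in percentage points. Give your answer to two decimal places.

25.17

Sharpe = (Rp − Rf) / σp = (17.1% − 2.3%) / 12.1% = 1.2231
M² = Rf + Sharpe × σm = 2.3% + 1.2231 × 18.7% = 25.1720%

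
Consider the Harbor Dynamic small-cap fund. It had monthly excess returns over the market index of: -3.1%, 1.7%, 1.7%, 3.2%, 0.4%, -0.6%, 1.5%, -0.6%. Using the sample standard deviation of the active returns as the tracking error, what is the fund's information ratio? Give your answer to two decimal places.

r̄ = (-3.1 + 1.7 + 1.7 + 3.2 + 0.4 − 0.6 + 1.5 − 0.6) / 8 = 4.20 / 8 = 0.5250%
Sample σ = √[Σ(r − r̄)² / 7] = √[26.5550 / 7] = √3.7936 = 1.9477%
IR = r̄ / tracking error = 0.5250 / 1.9477 = 0.2695

0.27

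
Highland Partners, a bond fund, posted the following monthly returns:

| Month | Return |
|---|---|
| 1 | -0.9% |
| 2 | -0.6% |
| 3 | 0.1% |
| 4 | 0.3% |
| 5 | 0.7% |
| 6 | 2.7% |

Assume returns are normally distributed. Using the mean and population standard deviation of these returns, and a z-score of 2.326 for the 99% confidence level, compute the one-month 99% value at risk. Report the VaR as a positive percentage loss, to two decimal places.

r̄ = (-0.9 − 0.6 + 0.1 + 0.3 + 0.7 + 2.7) / 6 = 0.3833%
Σ(r − r̄)² = 8.1683; population σ = √(8.1683/6) = 1.1668%
VaR = −(r̄ − z·σ) = −(0.3833 − 2.326 × 1.1668) = −(-2.3307) = 2.3307%

2.33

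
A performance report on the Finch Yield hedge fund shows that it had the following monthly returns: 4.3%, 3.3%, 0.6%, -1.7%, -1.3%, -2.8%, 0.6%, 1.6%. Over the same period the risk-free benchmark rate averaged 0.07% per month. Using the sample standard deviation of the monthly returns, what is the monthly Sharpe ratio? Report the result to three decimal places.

0.205

r̄ = (4.3 + 3.3 + 0.6 − 1.7 − 1.3 − 2.8 + 0.6 + 1.6) / 8 = 4.60 / 8 = 0.5750%
Sample std dev = √[42.4350 / 7] = 2.4621%
Sharpe = (r̄ − rf) / σ = (0.5750 − 0.07) / 2.4621 = 0.5050 / 2.4621 = 0.2051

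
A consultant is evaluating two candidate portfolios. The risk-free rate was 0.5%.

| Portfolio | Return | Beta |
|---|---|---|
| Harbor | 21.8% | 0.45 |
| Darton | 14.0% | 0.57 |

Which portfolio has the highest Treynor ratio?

Harbor

Harbor: Treynor = (21.8% − 0.5%) / 0.45 = 47.333
Darton: Treynor = (14.0% − 0.5%) / 0.57 = 23.684
Highest: Harbor (47.333).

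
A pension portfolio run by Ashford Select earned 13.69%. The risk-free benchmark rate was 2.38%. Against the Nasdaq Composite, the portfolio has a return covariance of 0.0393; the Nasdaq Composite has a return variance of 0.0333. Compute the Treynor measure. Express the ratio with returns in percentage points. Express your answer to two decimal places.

β = Cov / Var = 0.0393 / 0.0333 = 1.1802
Treynor = (Rp − Rf) / β = (13.69% − 2.38%) / 1.1802 = 11.31 / 1.1802 = 9.5831

9.58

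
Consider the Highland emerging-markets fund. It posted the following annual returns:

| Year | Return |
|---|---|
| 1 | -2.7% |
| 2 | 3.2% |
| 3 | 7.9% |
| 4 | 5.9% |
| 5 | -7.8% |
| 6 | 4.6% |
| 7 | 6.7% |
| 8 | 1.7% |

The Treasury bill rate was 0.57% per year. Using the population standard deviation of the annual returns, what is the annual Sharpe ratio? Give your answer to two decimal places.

0.38

r̄ = (-2.7 + 3.2 + 7.9 + 5.9 − 7.8 + 4.6 + 6.7 + 1.7) / 8 = 19.50 / 8 = 2.4375%
Population std dev = √[196.9988 / 8] = 4.9623%
Sharpe = (r̄ − rf) / σ = (2.4375 − 0.57) / 4.9623 = 1.8675 / 4.9623 = 0.3763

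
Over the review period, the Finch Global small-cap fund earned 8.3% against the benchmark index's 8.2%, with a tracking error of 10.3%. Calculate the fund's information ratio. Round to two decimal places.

IR = (Rp − Rb) / TE = (8.3% − 8.2%) / 10.3% = 0.10% / 10.3% = 0.0097

0.01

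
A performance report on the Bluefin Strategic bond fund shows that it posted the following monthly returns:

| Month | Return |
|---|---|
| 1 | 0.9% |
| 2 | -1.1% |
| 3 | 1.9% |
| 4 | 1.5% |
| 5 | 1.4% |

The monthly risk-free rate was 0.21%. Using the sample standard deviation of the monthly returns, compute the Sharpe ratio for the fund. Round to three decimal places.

0.600

Mean return r̄ = 4.60 / 5 = 0.9200%
Sample σ = √[Σ(r − r̄)² / 4] = √[5.6080 / 4] = √1.4020 = 1.1841%
Sharpe = (r̄ − rf) / σ = (0.9200 − 0.21) / 1.1841 = 0.7100 / 1.1841 = 0.5996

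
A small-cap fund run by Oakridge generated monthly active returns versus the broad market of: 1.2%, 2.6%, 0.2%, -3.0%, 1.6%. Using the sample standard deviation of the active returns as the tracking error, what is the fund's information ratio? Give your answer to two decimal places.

0.24

Mean return r̄ = 2.60 / 5 = 0.5200%
Σ(r − r̄)² = (1.2 − 0.5200)² + (2.6 − 0.5200)² + (0.2 − 0.5200)² + … = 18.4480
σ = √[18.4480 / 4] = 2.1476%
IR = r̄ / tracking error = 0.5200 / 2.1476 = 0.2421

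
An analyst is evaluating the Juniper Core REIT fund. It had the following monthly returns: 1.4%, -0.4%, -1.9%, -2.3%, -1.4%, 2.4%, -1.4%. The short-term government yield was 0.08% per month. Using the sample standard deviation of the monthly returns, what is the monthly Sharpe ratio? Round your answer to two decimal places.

Mean return r̄ = -3.60 / 7 = -0.5143%
Sample σ = √[Σ(r − r̄)² / 6] = √[18.8486 / 6] = √3.1414 = 1.7724%
Sharpe = (r̄ − rf) / σ = (-0.5143 − 0.08) / 1.7724 = -0.5943 / 1.7724 = -0.3353

-0.34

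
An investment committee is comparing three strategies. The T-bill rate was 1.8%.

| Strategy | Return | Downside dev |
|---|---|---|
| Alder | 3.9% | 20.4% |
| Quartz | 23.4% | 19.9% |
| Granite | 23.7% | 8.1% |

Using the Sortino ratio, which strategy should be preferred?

Granite

Alder: Sortino ratio = (3.9% − 1.8%) / 20.4% = 0.103
Quartz: Sortino ratio = (23.4% − 1.8%) / 19.9% = 1.085
Granite: Sortino ratio = (23.7% − 1.8%) / 8.1% = 2.704
Highest: Granite (2.704).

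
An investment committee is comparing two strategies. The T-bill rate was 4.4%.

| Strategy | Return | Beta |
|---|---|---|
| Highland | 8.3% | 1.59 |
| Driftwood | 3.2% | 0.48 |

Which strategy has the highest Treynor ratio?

Highland: Treynor = (8.3% − 4.4%) / 1.59 = 2.453
Driftwood: Treynor = (3.2% − 4.4%) / 0.48 = -2.500
Highest: Highland (2.453).

Highland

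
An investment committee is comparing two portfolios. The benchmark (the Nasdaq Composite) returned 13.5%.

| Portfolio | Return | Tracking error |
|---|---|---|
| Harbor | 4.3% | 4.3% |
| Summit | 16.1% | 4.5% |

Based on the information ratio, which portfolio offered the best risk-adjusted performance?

Harbor: IR = (4.3% − 13.5%) / 4.3% = -2.140
Summit: IR = (16.1% − 13.5%) / 4.5% = 0.578
Highest: Summit (0.578).

Summit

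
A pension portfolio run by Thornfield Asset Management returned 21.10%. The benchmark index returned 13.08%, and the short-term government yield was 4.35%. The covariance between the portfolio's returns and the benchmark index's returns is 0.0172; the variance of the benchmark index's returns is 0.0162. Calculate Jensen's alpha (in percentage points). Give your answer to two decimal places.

β = Cov / Var = 0.0172 / 0.0162 = 1.0617
E[R] = Rf + β(Rm − Rf) = 4.35% + 1.0617 × (13.08% − 4.35%) = 13.6186%
α = Rp − E[R] = 21.10% − 13.6186% = 7.4814

7.48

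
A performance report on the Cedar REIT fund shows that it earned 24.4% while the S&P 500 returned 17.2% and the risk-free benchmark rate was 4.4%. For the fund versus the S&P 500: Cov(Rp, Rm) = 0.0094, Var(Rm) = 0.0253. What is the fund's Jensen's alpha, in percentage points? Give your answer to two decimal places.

β = Cov / Var = 0.0094 / 0.0253 = 0.3715
E[R] = Rf + β(Rm − Rf) = 4.4% + 0.3715 × (17.2% − 4.4%) = 9.1552%
α = Rp − E[R] = 24.4% − 9.1552% = 15.2448

15.24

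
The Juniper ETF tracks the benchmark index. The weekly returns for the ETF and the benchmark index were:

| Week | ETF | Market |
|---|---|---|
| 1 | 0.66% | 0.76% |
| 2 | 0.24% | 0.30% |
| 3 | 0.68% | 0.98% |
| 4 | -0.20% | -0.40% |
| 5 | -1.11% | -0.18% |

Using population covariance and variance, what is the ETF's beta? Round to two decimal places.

r̄p = 0.0540%,  r̄m = 0.2920%
Cov = Σ(rp − r̄p)(rm − r̄m) / 5 = 0.2882
Var(rm) = Σ(rm − r̄m)² / 5 = 0.2788
β = Cov / Var = 0.2882 / 0.2788 = 1.0337

1.03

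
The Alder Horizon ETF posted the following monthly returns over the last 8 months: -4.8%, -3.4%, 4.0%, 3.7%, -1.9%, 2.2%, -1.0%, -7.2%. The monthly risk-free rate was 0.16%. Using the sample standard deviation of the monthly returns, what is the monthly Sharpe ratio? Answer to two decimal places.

Mean return r̄ = -8.40 / 8 = -1.0500%
Σ(r − r̄)² = 116.7600; sample σ = √(116.7600/7) = 4.0841%
Sharpe = (r̄ − rf) / σ = (-1.0500 − 0.16) / 4.0841 = -1.2100 / 4.0841 = -0.2963

-0.30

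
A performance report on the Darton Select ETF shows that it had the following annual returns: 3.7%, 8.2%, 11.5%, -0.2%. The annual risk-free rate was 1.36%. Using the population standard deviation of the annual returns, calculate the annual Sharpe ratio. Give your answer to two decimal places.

1.00

μ = (3.7 + 8.2 + 11.5 − 0.2) / 4 = 23.20 / 4 = 5.8000%
Σ(r − μ)² = 78.6600; population σ = √(78.6600/4) = 4.4345%
Sharpe = (μ − rf) / σ = (5.8000 − 1.36) / 4.4345 = 4.4400 / 4.4345 = 1.0012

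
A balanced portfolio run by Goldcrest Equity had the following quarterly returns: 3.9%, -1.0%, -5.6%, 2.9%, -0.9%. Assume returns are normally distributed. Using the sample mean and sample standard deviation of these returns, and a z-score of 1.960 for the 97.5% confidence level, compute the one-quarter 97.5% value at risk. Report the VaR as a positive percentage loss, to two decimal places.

Mean return μ = -0.70 / 5 = -0.1400%
Sample std dev = √[56.6920 / 4] = 3.7647%
VaR = −(μ − z·σ) = −(-0.1400 − 1.960 × 3.7647) = −(-7.5188) = 7.5188%

7.52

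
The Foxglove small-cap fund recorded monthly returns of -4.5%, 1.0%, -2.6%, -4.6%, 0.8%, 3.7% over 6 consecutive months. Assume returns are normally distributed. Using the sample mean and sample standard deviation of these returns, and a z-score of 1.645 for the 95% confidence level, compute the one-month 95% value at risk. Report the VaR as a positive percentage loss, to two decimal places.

6.59

Mean return r̄ = -6.20 / 6 = -1.0333%
Σ(r − r̄)² = (-4.5 − (-1.0333))² + (1 − (-1.0333))² + (-2.6 − (-1.0333))² + … = 57.0933
σ = √[57.0933 / 5] = 3.3792%
VaR = −(r̄ − z·σ) = −(-1.0333 − 1.645 × 3.3792) = −(-6.5921) = 6.5921%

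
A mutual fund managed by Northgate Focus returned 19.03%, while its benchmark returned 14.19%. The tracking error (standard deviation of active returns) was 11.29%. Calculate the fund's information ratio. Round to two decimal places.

IR = (Rp − Rb) / TE = (19.03% − 14.19%) / 11.29% = 4.84% / 11.29% = 0.4287

0.43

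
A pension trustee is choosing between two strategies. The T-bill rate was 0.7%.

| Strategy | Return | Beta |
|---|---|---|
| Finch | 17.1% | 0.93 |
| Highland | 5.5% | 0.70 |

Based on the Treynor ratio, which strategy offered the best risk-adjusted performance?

Finch

Finch: Treynor = (17.1% − 0.7%) / 0.93 = 17.634
Highland: Treynor = (5.5% − 0.7%) / 0.70 = 6.857
Highest: Finch (17.634).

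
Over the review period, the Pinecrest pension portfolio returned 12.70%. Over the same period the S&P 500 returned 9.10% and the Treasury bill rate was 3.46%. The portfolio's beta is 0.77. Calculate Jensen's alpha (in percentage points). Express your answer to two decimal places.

4.90

CAPM expected return = Rf + β(Rm − Rf) = 3.46% + 0.77 × (9.10% − 3.46%) = 3.46 + 0.77 × 5.64 = 7.8028%
Jensen's α = Rp − E[R] = 12.70% − 7.8028% = 4.8972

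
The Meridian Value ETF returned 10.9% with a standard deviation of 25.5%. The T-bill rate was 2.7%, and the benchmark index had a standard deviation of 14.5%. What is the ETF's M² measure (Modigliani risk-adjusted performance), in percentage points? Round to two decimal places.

Sharpe = (Rp − Rf) / σp = (10.9% − 2.7%) / 25.5% = 0.3216
M² = Rf + Sharpe × σm = 2.7% + 0.3216 × 14.5% = 7.3632%

7.36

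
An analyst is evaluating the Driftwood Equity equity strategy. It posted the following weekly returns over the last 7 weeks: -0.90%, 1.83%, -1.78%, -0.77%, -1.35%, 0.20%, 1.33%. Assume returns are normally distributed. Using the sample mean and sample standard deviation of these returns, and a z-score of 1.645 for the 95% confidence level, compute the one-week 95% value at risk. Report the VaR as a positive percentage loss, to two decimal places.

2.46

r̄ = (-0.9 + 1.83 − 1.78 − 0.77 − 1.35 + 0.2 + 1.33) / 7 = -0.2057%
Σ(r − r̄)² = 11.2554; sample σ = √(11.2554/6) = 1.3696%
VaR = −(r̄ − z·σ) = −(-0.2057 − 1.645 × 1.3696) = −(-2.4587) = 2.4587%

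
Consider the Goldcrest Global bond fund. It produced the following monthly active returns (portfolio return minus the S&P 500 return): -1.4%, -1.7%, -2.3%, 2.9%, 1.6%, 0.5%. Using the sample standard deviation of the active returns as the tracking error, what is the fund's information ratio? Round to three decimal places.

-0.032

Mean return μ = -0.40 / 6 = -0.0667%
Σ(r − μ)² = (-1.4 − (-0.0667))² + (-1.7 − (-0.0667))² + (-2.3 − (-0.0667))² + … = 21.3333
sample σ = √(21.3333 / 5) = √4.2667 = 2.0656%
IR = μ / tracking error = -0.0667 / 2.0656 = -0.0323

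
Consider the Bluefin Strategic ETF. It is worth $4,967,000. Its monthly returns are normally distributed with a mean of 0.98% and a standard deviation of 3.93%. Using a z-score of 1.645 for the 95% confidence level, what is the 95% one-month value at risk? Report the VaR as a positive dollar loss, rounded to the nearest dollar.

Return at the 95% tail: μ − z·σ = 0.98% − 1.645 × 3.93% = 0.98 − 6.46485 = -5.48485%
VaR = −(-5.48485%) × $4,967,000 = 5.48485% × $4,967,000 = $272,432

$272,432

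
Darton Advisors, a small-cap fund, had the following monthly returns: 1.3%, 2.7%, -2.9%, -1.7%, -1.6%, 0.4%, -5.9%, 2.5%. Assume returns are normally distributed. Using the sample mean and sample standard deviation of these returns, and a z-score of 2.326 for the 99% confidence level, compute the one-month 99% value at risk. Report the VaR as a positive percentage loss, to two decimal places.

r̄ = (1.3 + 2.7 − 2.9 − 1.7 − 1.6 + 0.4 − 5.9 + 2.5) / 8 = -0.6500%
Σ(r − r̄)² = (1.3 − (-0.6500))² + (2.7 − (-0.6500))² + (-2.9 − (-0.6500))² + … = 60.6800
σ = √[60.6800 / 7] = 2.9442%
VaR = −(r̄ − z·σ) = −(-0.6500 − 2.326 × 2.9442) = −(-7.4982) = 7.4982%

7.50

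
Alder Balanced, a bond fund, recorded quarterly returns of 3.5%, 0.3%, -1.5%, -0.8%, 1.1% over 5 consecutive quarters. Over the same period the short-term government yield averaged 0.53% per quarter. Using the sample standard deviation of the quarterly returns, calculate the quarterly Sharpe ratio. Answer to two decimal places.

-0.01

Mean return μ = 2.60 / 5 = 0.5200%
Σ(r − μ)² = 15.0880; sample σ = √(15.0880/4) = 1.9422%
Sharpe = (μ − rf) / σ = (0.5200 − 0.53) / 1.9422 = -0.0100 / 1.9422 = -0.0051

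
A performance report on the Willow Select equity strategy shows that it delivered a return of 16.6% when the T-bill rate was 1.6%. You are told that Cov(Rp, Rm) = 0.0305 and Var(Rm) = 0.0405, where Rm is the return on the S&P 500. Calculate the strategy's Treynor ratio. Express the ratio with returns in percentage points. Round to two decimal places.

β = Cov / Var = 0.0305 / 0.0405 = 0.7531
Treynor = (Rp − Rf) / β = (16.6% − 1.6%) / 0.7531 = 15.00 / 0.7531 = 19.9177

19.92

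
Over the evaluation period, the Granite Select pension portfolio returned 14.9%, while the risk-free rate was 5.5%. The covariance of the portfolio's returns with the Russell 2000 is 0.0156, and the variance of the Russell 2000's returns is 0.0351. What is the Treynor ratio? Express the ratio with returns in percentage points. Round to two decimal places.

21.15

β = Cov / Var = 0.0156 / 0.0351 = 0.4444
Treynor = (Rp − Rf) / β = (14.9% − 5.5%) / 0.4444 = 9.40 / 0.4444 = 21.1521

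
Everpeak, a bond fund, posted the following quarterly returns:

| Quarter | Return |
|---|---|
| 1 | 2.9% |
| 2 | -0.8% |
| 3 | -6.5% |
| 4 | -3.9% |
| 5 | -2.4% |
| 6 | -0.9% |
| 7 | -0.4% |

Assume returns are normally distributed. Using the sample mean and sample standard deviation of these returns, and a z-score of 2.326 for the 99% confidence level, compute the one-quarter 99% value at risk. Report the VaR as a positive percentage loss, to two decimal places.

μ = (2.9 − 0.8 − 6.5 − 3.9 − 2.4 − 0.9 − 0.4) / 7 = -12.00 / 7 = -1.7143%
Σ(r − μ)² = (2.9 − (-1.7143))² + (-0.8 − (-1.7143))² + … = 52.6686
σ = √[52.6686 / 6] = 2.9628%
VaR = −(μ − z·σ) = −(-1.7143 − 2.326 × 2.9628) = −(-8.6058) = 8.6058%

8.61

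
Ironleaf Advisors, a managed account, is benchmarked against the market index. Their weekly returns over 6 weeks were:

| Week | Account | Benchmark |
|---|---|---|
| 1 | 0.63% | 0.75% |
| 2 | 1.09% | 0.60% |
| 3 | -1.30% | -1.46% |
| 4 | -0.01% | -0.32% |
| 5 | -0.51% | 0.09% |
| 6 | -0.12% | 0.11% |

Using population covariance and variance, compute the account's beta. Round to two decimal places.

r̄p = -0.0367%,  r̄m = -0.0383%
Cov = Σ(rp − r̄p)(rm − r̄m) / 6 = 0.4934
Var(rm) = Σ(rm − r̄m)² / 6 = 0.5280
β = Cov / Var = 0.4934 / 0.5280 = 0.9345

0.93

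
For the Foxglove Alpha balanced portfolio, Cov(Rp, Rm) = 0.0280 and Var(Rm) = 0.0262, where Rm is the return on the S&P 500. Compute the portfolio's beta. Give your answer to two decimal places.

β = Cov(Rp, Rm) / Var(Rm) = 0.0280 / 0.0262 = 1.0687

1.07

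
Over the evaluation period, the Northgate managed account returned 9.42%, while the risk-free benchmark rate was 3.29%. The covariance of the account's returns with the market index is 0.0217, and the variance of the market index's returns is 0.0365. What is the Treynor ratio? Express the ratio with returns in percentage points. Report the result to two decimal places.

10.31

β = Cov / Var = 0.0217 / 0.0365 = 0.5945
Treynor = (Rp − Rf) / β = (9.42% − 3.29%) / 0.5945 = 6.13 / 0.5945 = 10.3112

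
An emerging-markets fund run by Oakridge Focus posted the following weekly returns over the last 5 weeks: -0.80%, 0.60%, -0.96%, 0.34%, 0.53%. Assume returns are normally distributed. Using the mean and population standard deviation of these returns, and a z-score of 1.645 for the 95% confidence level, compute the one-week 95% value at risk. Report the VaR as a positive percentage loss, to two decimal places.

Mean return r̄ = -0.290 / 5 = -0.0580%
Σ(r − r̄)² = (-0.8 − (-0.0580))² + (0.6 − (-0.0580))² + … = 2.3013
σ = √[2.3013 / 5] = 0.6784%
VaR = −(r̄ − z·σ) = −(-0.0580 − 1.645 × 0.6784) = −(-1.1740) = 1.1740%

1.17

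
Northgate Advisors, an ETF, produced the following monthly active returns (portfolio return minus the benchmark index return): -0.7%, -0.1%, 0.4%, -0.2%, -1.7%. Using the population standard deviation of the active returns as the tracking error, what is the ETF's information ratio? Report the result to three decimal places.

-0.646

Mean return r̄ = -2.30 / 5 = -0.4600%
Σ(r − r̄)² = (-0.7 − (-0.4600))² + (-0.1 − (-0.4600))² + … = 2.5320
population σ = √(2.5320 / 5) = √0.5064 = 0.7116%
IR = r̄ / tracking error = -0.4600 / 0.7116 = -0.6464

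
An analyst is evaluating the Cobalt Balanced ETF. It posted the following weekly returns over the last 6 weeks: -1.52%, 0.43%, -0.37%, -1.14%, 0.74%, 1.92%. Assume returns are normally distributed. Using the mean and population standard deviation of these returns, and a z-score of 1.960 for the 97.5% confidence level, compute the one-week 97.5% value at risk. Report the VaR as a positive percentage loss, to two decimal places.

Mean return r̄ = 0.060 / 6 = 0.0100%
Σ(r − r̄)² = (-1.52 − 0.0100)² + (0.43 − 0.0100)² + (-0.37 − 0.0100)² + … = 8.1652
σ = √[8.1652 / 6] = 1.1666%
VaR = −(r̄ − z·σ) = −(0.0100 − 1.960 × 1.1666) = −(-2.2765) = 2.2765%

2.28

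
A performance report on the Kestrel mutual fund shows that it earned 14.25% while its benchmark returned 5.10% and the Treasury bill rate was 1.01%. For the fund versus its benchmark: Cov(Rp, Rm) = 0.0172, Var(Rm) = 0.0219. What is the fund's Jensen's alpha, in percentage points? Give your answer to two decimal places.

10.03

β = Cov / Var = 0.0172 / 0.0219 = 0.7854
E[R] = Rf + β(Rm − Rf) = 1.01% + 0.7854 × (5.10% − 1.01%) = 4.2223%
α = Rp − E[R] = 14.25% − 4.2223% = 10.0277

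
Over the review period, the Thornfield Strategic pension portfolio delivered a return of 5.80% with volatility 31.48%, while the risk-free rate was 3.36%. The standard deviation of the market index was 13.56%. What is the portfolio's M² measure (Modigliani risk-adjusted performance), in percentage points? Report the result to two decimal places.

4.41

Sharpe = (Rp − Rf) / σp = (5.80% − 3.36%) / 31.48% = 0.0775
M² = Rf + Sharpe × σm = 3.36% + 0.0775 × 13.56% = 4.4109%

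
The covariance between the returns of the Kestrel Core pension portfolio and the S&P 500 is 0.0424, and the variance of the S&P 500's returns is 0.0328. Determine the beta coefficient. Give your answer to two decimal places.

β = Cov(Rp, Rm) / Var(Rm) = 0.0424 / 0.0328 = 1.2927

1.29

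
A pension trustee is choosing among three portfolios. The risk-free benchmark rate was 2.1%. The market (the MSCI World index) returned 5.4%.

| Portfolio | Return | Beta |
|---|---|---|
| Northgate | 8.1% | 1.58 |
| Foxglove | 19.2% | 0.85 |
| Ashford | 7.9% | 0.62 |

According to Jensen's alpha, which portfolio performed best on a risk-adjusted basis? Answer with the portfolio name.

Foxglove

Northgate: α = 8.1% − [2.1% + 1.58 × (5.4% − 2.1%)] = 0.786
Foxglove: α = 19.2% − [2.1% + 0.85 × (5.4% − 2.1%)] = 14.295
Ashford: α = 7.9% − [2.1% + 0.62 × (5.4% − 2.1%)] = 3.754
Highest: Foxglove (14.295).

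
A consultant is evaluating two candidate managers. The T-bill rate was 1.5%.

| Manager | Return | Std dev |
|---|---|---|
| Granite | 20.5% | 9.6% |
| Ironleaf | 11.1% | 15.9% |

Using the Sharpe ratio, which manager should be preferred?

Granite: Sharpe ratio = (20.5% − 1.5%) / 9.6% = 1.979
Ironleaf: Sharpe ratio = (11.1% − 1.5%) / 15.9% = 0.604
Highest: Granite (1.979).

Granite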